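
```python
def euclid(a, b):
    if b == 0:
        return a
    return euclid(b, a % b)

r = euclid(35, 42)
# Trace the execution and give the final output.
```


euclid(35, 42)
= euclid(42, 35 % 42) = euclid(42, 35)
= euclid(35, 42 % 35) = euclid(35, 7)
= euclid(7, 35 % 7) = euclid(7, 0)
b == 0, return a = 7


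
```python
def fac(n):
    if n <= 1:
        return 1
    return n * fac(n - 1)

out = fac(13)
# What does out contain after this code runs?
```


fac(13)
= 13 * fac(12)
= 13 * 12 * fac(11)
= 13 * 12 * 11 * fac(10)
= 13 * 12 * 11 * 10 * fac(9)
= 13 * 12 * 11 * 10 * 9 * fac(8)
= 13 * 12 * 11 * 10 * 9 * 8 * fac(7)
= 13 * 12 * 11 * 10 * 9 * 8 * 7 * fac(6)
= 13 * 12 * 11 * 10 * 9 * 8 * 7 * 6 * fac(5)
= 13 * 12 * 11 * 10 * 9 * 8 * 7 * 6 * 5 * fac(4)
= 13 * 12 * 11 * 10 * 9 * 8 * 7 * 6 * 5 * 4 * fac(3)
= 13 * 12 * 11 * 10 * 9 * 8 * 7 * 6 * 5 * 4 * 3 * fac(2)
= 13 * 12 * 11 * 10 * 9 * 8 * 7 * 6 * 5 * 4 * 3 * 2 * fac(1)
= 13 * 12 * 11 * 10 * 9 * 8 * 7 * 6 * 5 * 4 * 3 * 2 * 1
= 6227020800


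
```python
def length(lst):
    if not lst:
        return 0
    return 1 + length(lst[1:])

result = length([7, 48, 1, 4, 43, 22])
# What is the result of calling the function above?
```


length([7, 48, 1, 4, 43, 22])
= 1 + length([48, 1, 4, 43, 22])
= 1 + 1 + length([1, 4, 43, 22])
= 1 + 1 + 1 + length([4, 43, 22])
= 1 + 1 + 1 + 1 + length([43, 22])
= 1 + 1 + 1 + 1 + 1 + length([22])
= 1 + 1 + 1 + 1 + 1 + 1 + length([])
= 1 + 1 + 1 + 1 + 1 + 1 + 0
= 6


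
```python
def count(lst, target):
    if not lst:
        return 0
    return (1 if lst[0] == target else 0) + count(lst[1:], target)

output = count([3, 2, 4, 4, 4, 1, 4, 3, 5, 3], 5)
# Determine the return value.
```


count([3, 2, 4, 4, 4, 1, 4, 3, 5, 3], 5)
lst[0]=3 != 5: 0 + count([2, 4, 4, 4, 1, 4, 3, 5, 3], 5)
lst[0]=2 != 5: 0 + count([4, 4, 4, 1, 4, 3, 5, 3], 5)
lst[0]=4 != 5: 0 + count([4, 4, 1, 4, 3, 5, 3], 5)
lst[0]=4 != 5: 0 + count([4, 1, 4, 3, 5, 3], 5)
lst[0]=4 != 5: 0 + count([1, 4, 3, 5, 3], 5)
lst[0]=1 != 5: 0 + count([4, 3, 5, 3], 5)
lst[0]=4 != 5: 0 + count([3, 5, 3], 5)
lst[0]=3 != 5: 0 + count([5, 3], 5)
lst[0]=5 == 5: 1 + count([3], 5)
lst[0]=3 != 5: 0 + count([], 5)
= 1


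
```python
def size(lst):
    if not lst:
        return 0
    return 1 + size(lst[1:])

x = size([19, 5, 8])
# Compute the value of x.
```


size([19, 5, 8])
= 1 + size([5, 8])
= 1 + 1 + size([8])
= 1 + 1 + 1 + size([])
= 1 + 1 + 1 + 0
= 3


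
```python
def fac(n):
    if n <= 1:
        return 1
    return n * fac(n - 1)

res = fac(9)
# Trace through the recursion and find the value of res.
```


fac(9)
= 9 * fac(8)
= 9 * 8 * fac(7)
= 9 * 8 * 7 * fac(6)
= 9 * 8 * 7 * 6 * fac(5)
= 9 * 8 * 7 * 6 * 5 * fac(4)
= 9 * 8 * 7 * 6 * 5 * 4 * fac(3)
= 9 * 8 * 7 * 6 * 5 * 4 * 3 * fac(2)
= 9 * 8 * 7 * 6 * 5 * 4 * 3 * 2 * fac(1)
= 9 * 8 * 7 * 6 * 5 * 4 * 3 * 2 * 1
= 362880


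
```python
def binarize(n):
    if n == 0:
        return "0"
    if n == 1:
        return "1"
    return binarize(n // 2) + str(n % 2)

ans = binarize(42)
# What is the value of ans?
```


binarize(42)
= binarize(21) + "0"
= binarize(10) + "1" + "0"
= binarize(5) + "0" + "1" + "0"
= binarize(2) + "1" + "0" + "1" + "0"
= binarize(1) + "0" + "1" + "0" + "1" + "0"
= "1" + "0" + "1" + "0" + "1" + "0"
= "101010"


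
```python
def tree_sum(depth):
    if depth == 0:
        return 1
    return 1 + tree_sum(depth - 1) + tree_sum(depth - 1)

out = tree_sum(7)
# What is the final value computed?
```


tree_sum(7)
= 1 + tree_sum(6) + tree_sum(6)
= 1 + 2 * tree_sum(6)
tree_sum(k) = 2^(k+1) - 1
tree_sum(0) = 1
tree_sum(1) = 3
tree_sum(2) = 7
tree_sum(3) = 15
tree_sum(4) = 31
tree_sum(7) = 2^8 - 1 = 255


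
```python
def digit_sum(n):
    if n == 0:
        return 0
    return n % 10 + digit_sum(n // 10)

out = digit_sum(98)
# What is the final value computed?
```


digit_sum(98)
= 8 + digit_sum(9)
= 8 + 9 + digit_sum(0)
= 8 + 9 + 0
= 17


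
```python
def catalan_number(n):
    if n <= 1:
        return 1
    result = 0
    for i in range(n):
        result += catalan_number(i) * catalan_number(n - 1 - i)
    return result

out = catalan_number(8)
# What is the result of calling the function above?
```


catalan_number(8)
= sum of catalan_number(i) * catalan_number(8-1-i) for i in 0..7
First compute sub-values bottom-up:
  catalan_number(0) = 1, catalan_number(1) = 1
  catalan_number(2) = 1*1 + 1*1 = 2
  catalan_number(3) = 1*2 + 1*1 + 2*1 = 5
  catalan_number(4) = 1*5 + 1*2 + 2*1 + 5*1 = 14
  catalan_number(5) = 1*14 + 1*5 + 2*2 + 5*1 + 14*1 = 42
  catalan_number(6) = 1*42 + 1*14 + 2*5 + 5*2 + 14*1 + 42*1 = 132
  catalan_number(7) = 1*132 + 1*42 + 2*14 + 5*5 + 14*2 + 42*1 + 132*1 = 429
Now catalan_number(8):
  catalan_number(0)*catalan_number(7) = 1*429 = 429
  catalan_number(1)*catalan_number(6) = 1*132 = 132
  catalan_number(2)*catalan_number(5) = 2*42 = 84
  catalan_number(3)*catalan_number(4) = 5*14 = 70
  catalan_number(4)*catalan_number(3) = 14*5 = 70
  catalan_number(5)*catalan_number(2) = 42*2 = 84
  catalan_number(6)*catalan_number(1) = 132*1 = 132
  catalan_number(7)*catalan_number(0) = 429*1 = 429
= 429 + 132 + 84 + 70 + 70 + 84 + 132 + 429
= 1430


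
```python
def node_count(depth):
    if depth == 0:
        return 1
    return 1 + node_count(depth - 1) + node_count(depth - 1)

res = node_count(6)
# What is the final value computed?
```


node_count(6)
= 1 + node_count(5) + node_count(5)
= 1 + 2 * node_count(5)
node_count(k) = 2^(k+1) - 1
node_count(0) = 1
node_count(1) = 3
node_count(2) = 7
node_count(3) = 15
node_count(4) = 31
node_count(6) = 2^7 - 1 = 127


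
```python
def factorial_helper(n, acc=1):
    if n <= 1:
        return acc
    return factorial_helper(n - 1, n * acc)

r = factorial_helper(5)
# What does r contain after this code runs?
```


factorial_helper(5, 1)
= factorial_helper(4, 5 * 1) = factorial_helper(4, 5)
= factorial_helper(3, 4 * 5) = factorial_helper(3, 20)
= factorial_helper(2, 3 * 20) = factorial_helper(2, 60)
= factorial_helper(1, 2 * 60) = factorial_helper(1, 120)
n <= 1, return acc = 120


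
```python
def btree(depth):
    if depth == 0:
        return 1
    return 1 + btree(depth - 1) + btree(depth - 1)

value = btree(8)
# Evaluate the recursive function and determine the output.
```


btree(8)
= 1 + btree(7) + btree(7)
= 1 + 2 * btree(7)
btree(k) = 2^(k+1) - 1
btree(0) = 1
btree(1) = 3
btree(2) = 7
btree(3) = 15
btree(4) = 31
btree(8) = 2^9 - 1 = 511


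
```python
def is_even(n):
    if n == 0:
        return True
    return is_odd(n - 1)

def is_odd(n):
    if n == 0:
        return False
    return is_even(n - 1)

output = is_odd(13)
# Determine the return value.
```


is_odd(13)
= is_even(12)
= is_odd(11)
= is_even(10)
= is_odd(9)
= is_even(8)
= is_odd(7)
= is_even(6)
= is_odd(5)
= is_even(4)
= is_odd(3)
= is_even(2)
= is_odd(1)
= is_even(0)
n == 0: return True
= True


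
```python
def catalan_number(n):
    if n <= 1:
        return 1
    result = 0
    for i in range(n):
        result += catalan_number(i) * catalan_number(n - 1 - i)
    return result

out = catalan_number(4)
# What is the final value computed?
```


catalan_number(4)
= sum of catalan_number(i) * catalan_number(4-1-i) for i in 0..3
First compute sub-values bottom-up:
  catalan_number(0) = 1, catalan_number(1) = 1
  catalan_number(2) = 1*1 + 1*1 = 2
  catalan_number(3) = 1*2 + 1*1 + 2*1 = 5
Now catalan_number(4):
  catalan_number(0)*catalan_number(3) = 1*5 = 5
  catalan_number(1)*catalan_number(2) = 1*2 = 2
  catalan_number(2)*catalan_number(1) = 2*1 = 2
  catalan_number(3)*catalan_number(0) = 5*1 = 5
= 5 + 2 + 2 + 5
= 14


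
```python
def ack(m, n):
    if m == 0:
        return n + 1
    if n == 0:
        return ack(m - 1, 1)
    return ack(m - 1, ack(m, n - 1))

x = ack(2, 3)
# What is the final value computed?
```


ack(2, 3)
= ack(1, ack(2, 2))
First compute ack(2, 2) = 7
= ack(1, 7)
= 9


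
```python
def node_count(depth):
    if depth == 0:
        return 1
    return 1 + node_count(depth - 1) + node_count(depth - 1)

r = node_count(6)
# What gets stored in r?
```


node_count(6)
= 1 + node_count(5) + node_count(5)
= 1 + 2 * node_count(5)
node_count(k) = 2^(k+1) - 1
node_count(0) = 1
node_count(1) = 3
node_count(2) = 7
node_count(3) = 15
node_count(4) = 31
node_count(6) = 2^7 - 1 = 127


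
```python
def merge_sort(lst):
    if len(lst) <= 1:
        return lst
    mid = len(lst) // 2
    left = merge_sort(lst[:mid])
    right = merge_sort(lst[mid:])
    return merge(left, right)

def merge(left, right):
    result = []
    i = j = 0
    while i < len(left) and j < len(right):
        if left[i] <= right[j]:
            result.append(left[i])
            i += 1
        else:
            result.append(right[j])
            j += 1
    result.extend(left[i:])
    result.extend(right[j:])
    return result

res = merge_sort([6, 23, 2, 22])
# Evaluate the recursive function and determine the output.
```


merge_sort([6, 23, 2, 22])
Split into [6, 23] and [2, 22]
Left sorted: [6, 23]
Right sorted: [2, 22]
Merge [6, 23] and [2, 22]
= [2, 6, 22, 23]


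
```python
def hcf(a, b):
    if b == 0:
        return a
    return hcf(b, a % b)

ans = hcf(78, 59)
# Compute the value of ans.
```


hcf(78, 59)
= hcf(59, 78 % 59) = hcf(59, 19)
= hcf(19, 59 % 19) = hcf(19, 2)
= hcf(2, 19 % 2) = hcf(2, 1)
= hcf(1, 2 % 1) = hcf(1, 0)
b == 0, return a = 1


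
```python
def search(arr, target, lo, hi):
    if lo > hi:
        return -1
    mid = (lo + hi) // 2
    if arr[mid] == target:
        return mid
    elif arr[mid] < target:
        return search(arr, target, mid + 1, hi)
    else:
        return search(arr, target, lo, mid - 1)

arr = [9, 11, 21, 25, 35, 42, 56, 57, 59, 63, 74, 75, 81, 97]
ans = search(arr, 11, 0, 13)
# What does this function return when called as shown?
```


search(arr, 11, 0, 13)
lo=0, hi=13, mid=6, arr[mid]=56
56 > 11, search left half
lo=0, hi=5, mid=2, arr[mid]=21
21 > 11, search left half
lo=0, hi=1, mid=0, arr[mid]=9
9 < 11, search right half
lo=1, hi=1, mid=1, arr[mid]=11
arr[1] == 11, found at index 1
= 1


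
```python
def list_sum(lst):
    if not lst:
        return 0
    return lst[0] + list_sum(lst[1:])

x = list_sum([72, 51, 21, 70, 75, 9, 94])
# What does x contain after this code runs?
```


list_sum([72, 51, 21, 70, 75, 9, 94])
= 72 + list_sum([51, 21, 70, 75, 9, 94])
= 72 + 51 + list_sum([21, 70, 75, 9, 94])
= 72 + 51 + 21 + list_sum([70, 75, 9, 94])
= 72 + 51 + 21 + 70 + list_sum([75, 9, 94])
= 72 + 51 + 21 + 70 + 75 + list_sum([9, 94])
= 72 + 51 + 21 + 70 + 75 + 9 + list_sum([94])
= 72 + 51 + 21 + 70 + 75 + 9 + 94 + list_sum([])
= 72 + 51 + 21 + 70 + 75 + 9 + 94 + 0
= 392


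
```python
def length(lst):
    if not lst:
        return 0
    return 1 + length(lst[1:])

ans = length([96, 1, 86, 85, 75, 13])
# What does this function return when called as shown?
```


length([96, 1, 86, 85, 75, 13])
= 1 + length([1, 86, 85, 75, 13])
= 1 + 1 + length([86, 85, 75, 13])
= 1 + 1 + 1 + length([85, 75, 13])
= 1 + 1 + 1 + 1 + length([75, 13])
= 1 + 1 + 1 + 1 + 1 + length([13])
= 1 + 1 + 1 + 1 + 1 + 1 + length([])
= 1 + 1 + 1 + 1 + 1 + 1 + 0
= 6


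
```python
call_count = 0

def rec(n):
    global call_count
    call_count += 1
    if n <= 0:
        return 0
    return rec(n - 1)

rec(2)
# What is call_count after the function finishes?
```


rec(2) calls rec(1) calls ... calls rec(0)
Total calls: 2 + 1 (for base case) = 3


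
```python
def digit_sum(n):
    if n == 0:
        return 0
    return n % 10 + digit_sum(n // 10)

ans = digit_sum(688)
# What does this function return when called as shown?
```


digit_sum(688)
= 8 + digit_sum(68)
= 8 + 8 + digit_sum(6)
= 8 + 8 + 6 + digit_sum(0)
= 8 + 8 + 6 + 0
= 22


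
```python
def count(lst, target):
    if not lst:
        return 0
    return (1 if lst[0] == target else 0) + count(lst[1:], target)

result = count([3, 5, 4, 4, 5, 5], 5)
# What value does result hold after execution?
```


count([3, 5, 4, 4, 5, 5], 5)
lst[0]=3 != 5: 0 + count([5, 4, 4, 5, 5], 5)
lst[0]=5 == 5: 1 + count([4, 4, 5, 5], 5)
lst[0]=4 != 5: 0 + count([4, 5, 5], 5)
lst[0]=4 != 5: 0 + count([5, 5], 5)
lst[0]=5 == 5: 1 + count([5], 5)
lst[0]=5 == 5: 1 + count([], 5)
= 3


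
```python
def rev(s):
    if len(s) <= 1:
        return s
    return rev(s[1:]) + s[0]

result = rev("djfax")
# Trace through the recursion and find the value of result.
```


rev("djfax")
= rev("jfax") + "d"
= rev("fax") + "j" + "d"
= rev("ax") + "f" + "j" + "d"
= rev("x") + "a" + "f" + "j" + "d"
= "x" + "a" + "f" + "j" + "d"
= "xafjd"


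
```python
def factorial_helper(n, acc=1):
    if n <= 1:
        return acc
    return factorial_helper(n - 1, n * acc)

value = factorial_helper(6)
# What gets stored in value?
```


factorial_helper(6, 1)
= factorial_helper(5, 6 * 1) = factorial_helper(5, 6)
= factorial_helper(4, 5 * 6) = factorial_helper(4, 30)
= factorial_helper(3, 4 * 30) = factorial_helper(3, 120)
= factorial_helper(2, 3 * 120) = factorial_helper(2, 360)
= factorial_helper(1, 2 * 360) = factorial_helper(1, 720)
n <= 1, return acc = 720


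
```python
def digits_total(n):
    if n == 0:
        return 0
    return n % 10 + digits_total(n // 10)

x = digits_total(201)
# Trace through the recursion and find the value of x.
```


digits_total(201)
= 1 + digits_total(20)
= 1 + 0 + digits_total(2)
= 1 + 0 + 2 + digits_total(0)
= 1 + 0 + 2 + 0
= 3


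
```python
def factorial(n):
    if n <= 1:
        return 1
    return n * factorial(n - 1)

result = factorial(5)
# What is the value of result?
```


factorial(5)
= 5 * factorial(4)
= 5 * 4 * factorial(3)
= 5 * 4 * 3 * factorial(2)
= 5 * 4 * 3 * 2 * factorial(1)
= 5 * 4 * 3 * 2 * 1
= 120


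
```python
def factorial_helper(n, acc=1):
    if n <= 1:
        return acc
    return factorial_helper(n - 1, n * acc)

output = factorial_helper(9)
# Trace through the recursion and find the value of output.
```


factorial_helper(9, 1)
= factorial_helper(8, 9 * 1) = factorial_helper(8, 9)
= factorial_helper(7, 8 * 9) = factorial_helper(7, 72)
= factorial_helper(6, 7 * 72) = factorial_helper(6, 504)
= factorial_helper(5, 6 * 504) = factorial_helper(5, 3024)
= factorial_helper(4, 5 * 3024) = factorial_helper(4, 15120)
= factorial_helper(3, 4 * 15120) = factorial_helper(3, 60480)
= factorial_helper(2, 3 * 60480) = factorial_helper(2, 181440)
= factorial_helper(1, 2 * 181440) = factorial_helper(1, 362880)
n <= 1, return acc = 362880


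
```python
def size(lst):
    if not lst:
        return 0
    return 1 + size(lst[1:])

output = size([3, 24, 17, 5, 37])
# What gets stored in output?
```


size([3, 24, 17, 5, 37])
= 1 + size([24, 17, 5, 37])
= 1 + 1 + size([17, 5, 37])
= 1 + 1 + 1 + size([5, 37])
= 1 + 1 + 1 + 1 + size([37])
= 1 + 1 + 1 + 1 + 1 + size([])
= 1 + 1 + 1 + 1 + 1 + 0
= 5


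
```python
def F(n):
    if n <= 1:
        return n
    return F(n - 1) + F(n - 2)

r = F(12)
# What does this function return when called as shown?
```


F(12)
= F(11) + F(10)
= (F(10) + F(9)) + F(10)
Computing bottom-up: F(0)=0, F(1)=1, F(2)=1, F(3)=2, F(4)=3, F(5)=5, F(6)=8, F(7)=13, F(8)=21, F(9)=34, F(10)=55, F(11)=89, F(12)=144
= 144


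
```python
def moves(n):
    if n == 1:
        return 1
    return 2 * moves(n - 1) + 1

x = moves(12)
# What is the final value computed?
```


moves(12)
= 2 * moves(11) + 1
= 2 * (2 * moves(10) + 1) + 1
= 2 * (2 * (2 * moves(9) + 1) + 1) + 1
= 2 * (2 * (2 * (2 * moves(8) + 1) + 1) + 1) + 1
= 2 * (2 * (2 * (2 * (2 * moves(7) + 1) + 1) + 1) + 1) + 1
= 2 * (2 * (2 * (2 * (2 * (2 * moves(6) + 1) + 1) + 1) + 1) + 1) + 1
= 2 * (2 * (2 * (2 * (2 * (2 * (2 * moves(5) + 1) + 1) + 1) + 1) + 1) + 1) + 1
= 2 * (2 * (2 * (2 * (2 * (2 * (2 * (2 * moves(4) + 1) + 1) + 1) + 1) + 1) + 1) + 1) + 1
= 2 * (2 * (2 * (2 * (2 * (2 * (2 * (2 * (2 * moves(3) + 1) + 1) + 1) + 1) + 1) + 1) + 1) + 1) + 1
= 2 * (2 * (2 * (2 * (2 * (2 * (2 * (2 * (2 * (2 * moves(2) + 1) + 1) + 1) + 1) + 1) + 1) + 1) + 1) + 1) + 1
= 2 * (2 * (2 * (2 * (2 * (2 * (2 * (2 * (2 * (2 * (2 * moves(1) + 1) + 1) + 1) + 1) + 1) + 1) + 1) + 1) + 1) + 1) + 1
Now compute bottom-up:
moves(1) = 1
moves(2) = 2 * 1 + 1 = 3
moves(3) = 2 * 3 + 1 = 7
moves(4) = 2 * 7 + 1 = 15
moves(5) = 2 * 15 + 1 = 31
moves(6) = 2 * 31 + 1 = 63
moves(7) = 2 * 63 + 1 = 127
moves(8) = 2 * 127 + 1 = 255
moves(9) = 2 * 255 + 1 = 511
moves(10) = 2 * 511 + 1 = 1023
moves(11) = 2 * 1023 + 1 = 2047
moves(12) = 2 * 2047 + 1 = 4095
= 4095


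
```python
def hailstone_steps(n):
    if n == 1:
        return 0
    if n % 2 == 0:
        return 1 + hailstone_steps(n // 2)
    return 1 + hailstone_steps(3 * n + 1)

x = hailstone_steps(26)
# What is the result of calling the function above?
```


hailstone_steps(26)
26 is even -> hailstone_steps(13)
13 is odd -> 3*13+1 = 40 -> hailstone_steps(40)
40 is even -> hailstone_steps(20)
20 is even -> hailstone_steps(10)
10 is even -> hailstone_steps(5)
5 is odd -> 3*5+1 = 16 -> hailstone_steps(16)
16 is even -> hailstone_steps(8)
8 is even -> hailstone_steps(4)
4 is even -> hailstone_steps(2)
2 is even -> hailstone_steps(1)
Reached 1 after 10 steps
= 10


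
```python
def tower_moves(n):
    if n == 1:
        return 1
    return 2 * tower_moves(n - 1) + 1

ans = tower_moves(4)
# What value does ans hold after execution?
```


tower_moves(4)
= 2 * tower_moves(3) + 1
= 2 * (2 * tower_moves(2) + 1) + 1
= 2 * (2 * (2 * tower_moves(1) + 1) + 1) + 1
Now compute bottom-up:
tower_moves(1) = 1
tower_moves(2) = 2 * 1 + 1 = 3
tower_moves(3) = 2 * 3 + 1 = 7
tower_moves(4) = 2 * 7 + 1 = 15
= 15


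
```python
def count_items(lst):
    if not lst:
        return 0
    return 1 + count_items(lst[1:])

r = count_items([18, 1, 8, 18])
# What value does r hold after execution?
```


count_items([18, 1, 8, 18])
= 1 + count_items([1, 8, 18])
= 1 + 1 + count_items([8, 18])
= 1 + 1 + 1 + count_items([18])
= 1 + 1 + 1 + 1 + count_items([])
= 1 + 1 + 1 + 1 + 0
= 4


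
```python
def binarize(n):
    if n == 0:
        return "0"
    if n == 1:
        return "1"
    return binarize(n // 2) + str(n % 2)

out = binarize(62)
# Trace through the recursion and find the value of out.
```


binarize(62)
= binarize(31) + "0"
= binarize(15) + "1" + "0"
= binarize(7) + "1" + "1" + "0"
= binarize(3) + "1" + "1" + "1" + "0"
= binarize(1) + "1" + "1" + "1" + "1" + "0"
= "1" + "1" + "1" + "1" + "1" + "0"
= "111110"


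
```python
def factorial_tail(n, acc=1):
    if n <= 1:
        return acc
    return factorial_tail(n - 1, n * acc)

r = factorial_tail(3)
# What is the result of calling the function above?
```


factorial_tail(3, 1)
= factorial_tail(2, 3 * 1) = factorial_tail(2, 3)
= factorial_tail(1, 2 * 3) = factorial_tail(1, 6)
n <= 1, return acc = 6


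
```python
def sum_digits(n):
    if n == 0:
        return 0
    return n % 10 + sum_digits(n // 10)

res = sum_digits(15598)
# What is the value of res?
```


sum_digits(15598)
= 8 + sum_digits(1559)
= 8 + 9 + sum_digits(155)
= 8 + 9 + 5 + sum_digits(15)
= 8 + 9 + 5 + 5 + sum_digits(1)
= 8 + 9 + 5 + 5 + 1 + sum_digits(0)
= 8 + 9 + 5 + 5 + 1 + 0
= 28


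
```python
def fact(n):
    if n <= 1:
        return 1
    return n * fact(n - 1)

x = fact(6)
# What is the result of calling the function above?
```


fact(6)
= 6 * fact(5)
= 6 * 5 * fact(4)
= 6 * 5 * 4 * fact(3)
= 6 * 5 * 4 * 3 * fact(2)
= 6 * 5 * 4 * 3 * 2 * fact(1)
= 6 * 5 * 4 * 3 * 2 * 1
= 720


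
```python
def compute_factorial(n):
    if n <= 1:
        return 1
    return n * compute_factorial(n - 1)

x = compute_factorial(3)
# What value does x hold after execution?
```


compute_factorial(3)
= 3 * compute_factorial(2)
= 3 * 2 * compute_factorial(1)
= 3 * 2 * 1
= 6


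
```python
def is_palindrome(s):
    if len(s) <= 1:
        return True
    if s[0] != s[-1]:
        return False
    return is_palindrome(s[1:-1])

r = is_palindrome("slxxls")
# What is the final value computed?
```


is_palindrome("slxxls")
"slxxls": s[0]='s' == s[-1]='s' -> is_palindrome("lxxl")
"lxxl": s[0]='l' == s[-1]='l' -> is_palindrome("xx")
"xx": s[0]='x' == s[-1]='x' -> is_palindrome("")
"": len <= 1 -> True
= True


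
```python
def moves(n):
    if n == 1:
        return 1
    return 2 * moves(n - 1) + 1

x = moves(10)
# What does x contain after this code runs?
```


moves(10)
= 2 * moves(9) + 1
= 2 * (2 * moves(8) + 1) + 1
= 2 * (2 * (2 * moves(7) + 1) + 1) + 1
= 2 * (2 * (2 * (2 * moves(6) + 1) + 1) + 1) + 1
= 2 * (2 * (2 * (2 * (2 * moves(5) + 1) + 1) + 1) + 1) + 1
= 2 * (2 * (2 * (2 * (2 * (2 * moves(4) + 1) + 1) + 1) + 1) + 1) + 1
= 2 * (2 * (2 * (2 * (2 * (2 * (2 * moves(3) + 1) + 1) + 1) + 1) + 1) + 1) + 1
= 2 * (2 * (2 * (2 * (2 * (2 * (2 * (2 * moves(2) + 1) + 1) + 1) + 1) + 1) + 1) + 1) + 1
= 2 * (2 * (2 * (2 * (2 * (2 * (2 * (2 * (2 * moves(1) + 1) + 1) + 1) + 1) + 1) + 1) + 1) + 1) + 1
Now compute bottom-up:
moves(1) = 1
moves(2) = 2 * 1 + 1 = 3
moves(3) = 2 * 3 + 1 = 7
moves(4) = 2 * 7 + 1 = 15
moves(5) = 2 * 15 + 1 = 31
moves(6) = 2 * 31 + 1 = 63
moves(7) = 2 * 63 + 1 = 127
moves(8) = 2 * 127 + 1 = 255
moves(9) = 2 * 255 + 1 = 511
moves(10) = 2 * 511 + 1 = 1023
= 1023


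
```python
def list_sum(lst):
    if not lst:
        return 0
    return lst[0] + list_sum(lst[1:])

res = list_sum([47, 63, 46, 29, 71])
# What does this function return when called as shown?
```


list_sum([47, 63, 46, 29, 71])
= 47 + list_sum([63, 46, 29, 71])
= 47 + 63 + list_sum([46, 29, 71])
= 47 + 63 + 46 + list_sum([29, 71])
= 47 + 63 + 46 + 29 + list_sum([71])
= 47 + 63 + 46 + 29 + 71 + list_sum([])
= 47 + 63 + 46 + 29 + 71 + 0
= 256


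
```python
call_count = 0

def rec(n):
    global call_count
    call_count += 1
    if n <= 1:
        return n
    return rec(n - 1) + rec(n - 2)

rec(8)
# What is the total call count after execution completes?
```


rec(8) calls rec(7) and rec(6); each non-base call branches into two more.
Let C(k) = total number of calls made by rec(k), including the call to rec(k) itself.
Base cases: C(0) = 1, C(1) = 1
Recurrence: C(k) = 1 + C(k-1) + C(k-2)
  C(2) = 1 + C(1) + C(0) = 1 + 1 + 1 = 3
  C(3) = 1 + C(2) + C(1) = 1 + 3 + 1 = 5
  C(4) = 1 + C(3) + C(2) = 1 + 5 + 3 = 9
  C(5) = 1 + C(4) + C(3) = 1 + 9 + 5 = 15
  C(6) = 1 + C(5) + C(4) = 1 + 15 + 9 = 25
  C(7) = 1 + C(6) + C(5) = 1 + 25 + 15 = 41
  C(8) = 1 + C(7) + C(6) = 1 + 41 + 25 = 67
Total calls = C(8) = 67


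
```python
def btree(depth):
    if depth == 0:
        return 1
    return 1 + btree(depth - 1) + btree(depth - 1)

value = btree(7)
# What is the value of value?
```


btree(7)
= 1 + btree(6) + btree(6)
= 1 + 2 * btree(6)
btree(k) = 2^(k+1) - 1
btree(0) = 1
btree(1) = 3
btree(2) = 7
btree(3) = 15
btree(4) = 31
btree(7) = 2^8 - 1 = 255


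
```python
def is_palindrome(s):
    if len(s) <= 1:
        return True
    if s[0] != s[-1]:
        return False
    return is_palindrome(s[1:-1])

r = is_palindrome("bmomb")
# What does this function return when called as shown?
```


is_palindrome("bmomb")
"bmomb": s[0]='b' == s[-1]='b' -> is_palindrome("mom")
"mom": s[0]='m' == s[-1]='m' -> is_palindrome("o")
"o": len <= 1 -> True
= True


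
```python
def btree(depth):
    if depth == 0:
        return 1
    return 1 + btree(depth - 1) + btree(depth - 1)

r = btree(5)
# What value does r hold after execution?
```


btree(5)
= 1 + btree(4) + btree(4)
= 1 + 2 * btree(4)
btree(k) = 2^(k+1) - 1
btree(0) = 1
btree(1) = 3
btree(2) = 7
btree(3) = 15
btree(4) = 31
btree(5) = 2^6 - 1 = 63


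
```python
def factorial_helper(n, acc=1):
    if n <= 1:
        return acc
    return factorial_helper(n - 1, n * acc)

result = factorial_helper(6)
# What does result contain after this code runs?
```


factorial_helper(6, 1)
= factorial_helper(5, 6 * 1) = factorial_helper(5, 6)
= factorial_helper(4, 5 * 6) = factorial_helper(4, 30)
= factorial_helper(3, 4 * 30) = factorial_helper(3, 120)
= factorial_helper(2, 3 * 120) = factorial_helper(2, 360)
= factorial_helper(1, 2 * 360) = factorial_helper(1, 720)
n <= 1, return acc = 720


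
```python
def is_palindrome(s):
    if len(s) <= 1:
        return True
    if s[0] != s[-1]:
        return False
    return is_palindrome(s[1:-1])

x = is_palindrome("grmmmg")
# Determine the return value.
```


is_palindrome("grmmmg")
"grmmmg": s[0]='g' == s[-1]='g' -> is_palindrome("rmmm")
"rmmm": s[0]='r' != s[-1]='m' -> False
= False


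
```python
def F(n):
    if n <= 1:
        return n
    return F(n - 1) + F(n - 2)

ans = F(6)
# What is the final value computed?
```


F(6)
= F(5) + F(4)
= (F(4) + F(3)) + F(4)
Computing bottom-up: F(0)=0, F(1)=1, F(2)=1, F(3)=2, F(4)=3, F(5)=5, F(6)=8
= 8


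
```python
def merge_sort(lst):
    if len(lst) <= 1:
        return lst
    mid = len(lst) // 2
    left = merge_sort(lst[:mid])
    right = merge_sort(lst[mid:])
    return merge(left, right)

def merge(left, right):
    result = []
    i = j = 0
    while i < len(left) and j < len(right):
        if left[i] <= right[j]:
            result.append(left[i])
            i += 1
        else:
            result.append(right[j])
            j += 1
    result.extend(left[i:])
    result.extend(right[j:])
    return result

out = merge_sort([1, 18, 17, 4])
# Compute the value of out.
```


merge_sort([1, 18, 17, 4])
Split into [1, 18] and [17, 4]
Left sorted: [1, 18]
Right sorted: [4, 17]
Merge [1, 18] and [4, 17]
= [1, 4, 17, 18]


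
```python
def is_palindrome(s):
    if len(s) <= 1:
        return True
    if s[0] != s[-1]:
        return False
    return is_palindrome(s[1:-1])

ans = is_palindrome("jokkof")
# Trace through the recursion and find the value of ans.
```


is_palindrome("jokkof")
"jokkof": s[0]='j' != s[-1]='f' -> False
= False


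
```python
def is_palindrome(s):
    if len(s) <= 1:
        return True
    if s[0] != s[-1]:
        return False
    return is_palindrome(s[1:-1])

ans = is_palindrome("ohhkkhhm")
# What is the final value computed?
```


is_palindrome("ohhkkhhm")
"ohhkkhhm": s[0]='o' != s[-1]='m' -> False
= False


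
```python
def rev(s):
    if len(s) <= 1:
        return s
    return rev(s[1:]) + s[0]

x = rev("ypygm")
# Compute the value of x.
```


rev("ypygm")
= rev("pygm") + "y"
= rev("ygm") + "p" + "y"
= rev("gm") + "y" + "p" + "y"
= rev("m") + "g" + "y" + "p" + "y"
= "m" + "g" + "y" + "p" + "y"
= "mgypy"


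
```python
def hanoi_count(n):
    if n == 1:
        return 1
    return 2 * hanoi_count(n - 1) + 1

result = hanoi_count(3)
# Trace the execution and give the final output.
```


hanoi_count(3)
= 2 * hanoi_count(2) + 1
= 2 * (2 * hanoi_count(1) + 1) + 1
Now compute bottom-up:
hanoi_count(1) = 1
hanoi_count(2) = 2 * 1 + 1 = 3
hanoi_count(3) = 2 * 3 + 1 = 7
= 7


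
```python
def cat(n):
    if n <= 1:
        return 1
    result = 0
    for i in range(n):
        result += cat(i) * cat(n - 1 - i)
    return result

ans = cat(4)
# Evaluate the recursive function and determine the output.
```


cat(4)
= sum of cat(i) * cat(4-1-i) for i in 0..3
First compute sub-values bottom-up:
  cat(0) = 1, cat(1) = 1
  cat(2) = 1*1 + 1*1 = 2
  cat(3) = 1*2 + 1*1 + 2*1 = 5
Now cat(4):
  cat(0)*cat(3) = 1*5 = 5
  cat(1)*cat(2) = 1*2 = 2
  cat(2)*cat(1) = 2*1 = 2
  cat(3)*cat(0) = 5*1 = 5
= 5 + 2 + 2 + 5
= 14


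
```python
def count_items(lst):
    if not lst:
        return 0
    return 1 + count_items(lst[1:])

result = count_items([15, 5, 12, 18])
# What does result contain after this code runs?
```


count_items([15, 5, 12, 18])
= 1 + count_items([5, 12, 18])
= 1 + 1 + count_items([12, 18])
= 1 + 1 + 1 + count_items([18])
= 1 + 1 + 1 + 1 + count_items([])
= 1 + 1 + 1 + 1 + 0
= 4


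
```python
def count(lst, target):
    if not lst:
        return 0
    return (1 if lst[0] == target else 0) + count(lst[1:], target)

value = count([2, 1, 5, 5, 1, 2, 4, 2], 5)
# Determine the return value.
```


count([2, 1, 5, 5, 1, 2, 4, 2], 5)
lst[0]=2 != 5: 0 + count([1, 5, 5, 1, 2, 4, 2], 5)
lst[0]=1 != 5: 0 + count([5, 5, 1, 2, 4, 2], 5)
lst[0]=5 == 5: 1 + count([5, 1, 2, 4, 2], 5)
lst[0]=5 == 5: 1 + count([1, 2, 4, 2], 5)
lst[0]=1 != 5: 0 + count([2, 4, 2], 5)
lst[0]=2 != 5: 0 + count([4, 2], 5)
lst[0]=4 != 5: 0 + count([2], 5)
lst[0]=2 != 5: 0 + count([], 5)
= 2


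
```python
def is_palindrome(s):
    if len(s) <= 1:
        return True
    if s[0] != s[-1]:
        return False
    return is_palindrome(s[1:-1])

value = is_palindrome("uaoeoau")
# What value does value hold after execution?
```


is_palindrome("uaoeoau")
"uaoeoau": s[0]='u' == s[-1]='u' -> is_palindrome("aoeoa")
"aoeoa": s[0]='a' == s[-1]='a' -> is_palindrome("oeo")
"oeo": s[0]='o' == s[-1]='o' -> is_palindrome("e")
"e": len <= 1 -> True
= True


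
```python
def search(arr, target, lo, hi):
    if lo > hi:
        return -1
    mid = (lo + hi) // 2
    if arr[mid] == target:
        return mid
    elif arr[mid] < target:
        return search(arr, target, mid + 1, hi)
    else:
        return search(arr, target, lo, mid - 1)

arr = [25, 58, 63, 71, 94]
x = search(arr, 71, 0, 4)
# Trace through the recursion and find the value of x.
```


search(arr, 71, 0, 4)
lo=0, hi=4, mid=2, arr[mid]=63
63 < 71, search right half
lo=3, hi=4, mid=3, arr[mid]=71
arr[3] == 71, found at index 3
= 3


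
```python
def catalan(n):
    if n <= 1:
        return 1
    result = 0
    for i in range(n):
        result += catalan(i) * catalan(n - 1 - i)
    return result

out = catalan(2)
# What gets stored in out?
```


catalan(2)
= sum of catalan(i) * catalan(2-1-i) for i in 0..1
  catalan(0)*catalan(1) = 1*1 = 1
  catalan(1)*catalan(0) = 1*1 = 1
= 1 + 1
= 2


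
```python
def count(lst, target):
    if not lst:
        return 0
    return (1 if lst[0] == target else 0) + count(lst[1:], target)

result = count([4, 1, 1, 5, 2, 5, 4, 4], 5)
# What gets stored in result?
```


count([4, 1, 1, 5, 2, 5, 4, 4], 5)
lst[0]=4 != 5: 0 + count([1, 1, 5, 2, 5, 4, 4], 5)
lst[0]=1 != 5: 0 + count([1, 5, 2, 5, 4, 4], 5)
lst[0]=1 != 5: 0 + count([5, 2, 5, 4, 4], 5)
lst[0]=5 == 5: 1 + count([2, 5, 4, 4], 5)
lst[0]=2 != 5: 0 + count([5, 4, 4], 5)
lst[0]=5 == 5: 1 + count([4, 4], 5)
lst[0]=4 != 5: 0 + count([4], 5)
lst[0]=4 != 5: 0 + count([], 5)
= 2


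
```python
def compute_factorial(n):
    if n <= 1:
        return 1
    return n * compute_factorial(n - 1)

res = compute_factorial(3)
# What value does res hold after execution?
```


compute_factorial(3)
= 3 * compute_factorial(2)
= 3 * 2 * compute_factorial(1)
= 3 * 2 * 1
= 6


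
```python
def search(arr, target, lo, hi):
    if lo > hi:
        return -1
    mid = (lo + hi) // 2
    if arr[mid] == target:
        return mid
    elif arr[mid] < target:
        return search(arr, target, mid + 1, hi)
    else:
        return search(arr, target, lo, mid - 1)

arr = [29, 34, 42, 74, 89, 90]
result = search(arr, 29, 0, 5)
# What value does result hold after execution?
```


search(arr, 29, 0, 5)
lo=0, hi=5, mid=2, arr[mid]=42
42 > 29, search left half
lo=0, hi=1, mid=0, arr[mid]=29
arr[0] == 29, found at index 0
= 0


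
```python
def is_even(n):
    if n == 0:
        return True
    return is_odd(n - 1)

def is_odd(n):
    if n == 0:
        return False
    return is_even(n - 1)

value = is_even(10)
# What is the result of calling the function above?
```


is_even(10)
= is_odd(9)
= is_even(8)
= is_odd(7)
= is_even(6)
= is_odd(5)
= is_even(4)
= is_odd(3)
= is_even(2)
= is_odd(1)
= is_even(0)
n == 0: return True
= True


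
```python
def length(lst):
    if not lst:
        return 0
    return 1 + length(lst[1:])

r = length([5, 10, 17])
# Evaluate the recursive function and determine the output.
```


length([5, 10, 17])
= 1 + length([10, 17])
= 1 + 1 + length([17])
= 1 + 1 + 1 + length([])
= 1 + 1 + 1 + 0
= 3


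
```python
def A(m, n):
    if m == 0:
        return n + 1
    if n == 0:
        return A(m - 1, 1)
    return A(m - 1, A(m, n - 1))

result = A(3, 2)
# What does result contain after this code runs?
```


A(3, 2)
= A(2, A(3, 1))
First compute A(3, 1) = 13
= A(2, 13)
= 29


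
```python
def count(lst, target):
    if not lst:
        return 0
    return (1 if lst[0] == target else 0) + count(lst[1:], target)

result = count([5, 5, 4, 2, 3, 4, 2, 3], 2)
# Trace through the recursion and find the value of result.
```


count([5, 5, 4, 2, 3, 4, 2, 3], 2)
lst[0]=5 != 2: 0 + count([5, 4, 2, 3, 4, 2, 3], 2)
lst[0]=5 != 2: 0 + count([4, 2, 3, 4, 2, 3], 2)
lst[0]=4 != 2: 0 + count([2, 3, 4, 2, 3], 2)
lst[0]=2 == 2: 1 + count([3, 4, 2, 3], 2)
lst[0]=3 != 2: 0 + count([4, 2, 3], 2)
lst[0]=4 != 2: 0 + count([2, 3], 2)
lst[0]=2 == 2: 1 + count([3], 2)
lst[0]=3 != 2: 0 + count([], 2)
= 2


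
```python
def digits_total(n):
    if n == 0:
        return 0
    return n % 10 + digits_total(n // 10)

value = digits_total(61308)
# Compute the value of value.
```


digits_total(61308)
= 8 + digits_total(6130)
= 8 + 0 + digits_total(613)
= 8 + 0 + 3 + digits_total(61)
= 8 + 0 + 3 + 1 + digits_total(6)
= 8 + 0 + 3 + 1 + 6 + digits_total(0)
= 8 + 0 + 3 + 1 + 6 + 0
= 18


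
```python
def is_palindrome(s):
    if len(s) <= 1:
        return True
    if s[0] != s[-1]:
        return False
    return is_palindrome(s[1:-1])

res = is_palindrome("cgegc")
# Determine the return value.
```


is_palindrome("cgegc")
"cgegc": s[0]='c' == s[-1]='c' -> is_palindrome("geg")
"geg": s[0]='g' == s[-1]='g' -> is_palindrome("e")
"e": len <= 1 -> True
= True


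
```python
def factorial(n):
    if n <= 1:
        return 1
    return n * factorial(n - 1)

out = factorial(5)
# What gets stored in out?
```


factorial(5)
= 5 * factorial(4)
= 5 * 4 * factorial(3)
= 5 * 4 * 3 * factorial(2)
= 5 * 4 * 3 * 2 * factorial(1)
= 5 * 4 * 3 * 2 * 1
= 120


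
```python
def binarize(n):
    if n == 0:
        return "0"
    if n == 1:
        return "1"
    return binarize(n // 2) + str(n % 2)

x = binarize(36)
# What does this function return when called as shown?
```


binarize(36)
= binarize(18) + "0"
= binarize(9) + "0" + "0"
= binarize(4) + "1" + "0" + "0"
= binarize(2) + "0" + "1" + "0" + "0"
= binarize(1) + "0" + "0" + "1" + "0" + "0"
= "1" + "0" + "0" + "1" + "0" + "0"
= "100100"


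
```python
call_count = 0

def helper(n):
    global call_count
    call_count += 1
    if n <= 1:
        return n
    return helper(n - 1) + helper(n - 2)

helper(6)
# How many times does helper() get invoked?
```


helper(6) calls helper(5) and helper(4); each non-base call branches into two more.
Let C(k) = total number of calls made by helper(k), including the call to helper(k) itself.
Base cases: C(0) = 1, C(1) = 1
Recurrence: C(k) = 1 + C(k-1) + C(k-2)
  C(2) = 1 + C(1) + C(0) = 1 + 1 + 1 = 3
  C(3) = 1 + C(2) + C(1) = 1 + 3 + 1 = 5
  C(4) = 1 + C(3) + C(2) = 1 + 5 + 3 = 9
  C(5) = 1 + C(4) + C(3) = 1 + 9 + 5 = 15
  C(6) = 1 + C(5) + C(4) = 1 + 15 + 9 = 25
Total calls = C(6) = 25


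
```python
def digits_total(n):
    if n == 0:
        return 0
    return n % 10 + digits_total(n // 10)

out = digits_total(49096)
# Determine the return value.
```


digits_total(49096)
= 6 + digits_total(4909)
= 6 + 9 + digits_total(490)
= 6 + 9 + 0 + digits_total(49)
= 6 + 9 + 0 + 9 + digits_total(4)
= 6 + 9 + 0 + 9 + 4 + digits_total(0)
= 6 + 9 + 0 + 9 + 4 + 0
= 28


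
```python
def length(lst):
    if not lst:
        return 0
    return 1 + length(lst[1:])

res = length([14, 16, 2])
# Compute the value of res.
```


length([14, 16, 2])
= 1 + length([16, 2])
= 1 + 1 + length([2])
= 1 + 1 + 1 + length([])
= 1 + 1 + 1 + 0
= 3


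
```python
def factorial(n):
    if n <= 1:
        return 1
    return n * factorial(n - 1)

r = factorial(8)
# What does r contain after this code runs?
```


factorial(8)
= 8 * factorial(7)
= 8 * 7 * factorial(6)
= 8 * 7 * 6 * factorial(5)
= 8 * 7 * 6 * 5 * factorial(4)
= 8 * 7 * 6 * 5 * 4 * factorial(3)
= 8 * 7 * 6 * 5 * 4 * 3 * factorial(2)
= 8 * 7 * 6 * 5 * 4 * 3 * 2 * factorial(1)
= 8 * 7 * 6 * 5 * 4 * 3 * 2 * 1
= 40320


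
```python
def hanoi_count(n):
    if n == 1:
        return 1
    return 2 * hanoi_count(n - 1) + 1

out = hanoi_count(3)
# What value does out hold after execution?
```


hanoi_count(3)
= 2 * hanoi_count(2) + 1
= 2 * (2 * hanoi_count(1) + 1) + 1
Now compute bottom-up:
hanoi_count(1) = 1
hanoi_count(2) = 2 * 1 + 1 = 3
hanoi_count(3) = 2 * 3 + 1 = 7
= 7


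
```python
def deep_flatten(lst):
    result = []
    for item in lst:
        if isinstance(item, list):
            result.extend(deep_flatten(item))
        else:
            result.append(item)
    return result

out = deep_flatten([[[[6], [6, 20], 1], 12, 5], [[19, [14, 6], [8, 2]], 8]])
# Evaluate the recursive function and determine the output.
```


deep_flatten([[[[6], [6, 20], 1], 12, 5], [[19, [14, 6], [8, 2]], 8]])
Processing each element:
  [[[6], [6, 20], 1], 12, 5] is a list -> deep_flatten recursively -> [6, 6, 20, 1, 12, 5]
  [[19, [14, 6], [8, 2]], 8] is a list -> deep_flatten recursively -> [19, 14, 6, 8, 2, 8]
= [6, 6, 20, 1, 12, 5, 19, 14, 6, 8, 2, 8]


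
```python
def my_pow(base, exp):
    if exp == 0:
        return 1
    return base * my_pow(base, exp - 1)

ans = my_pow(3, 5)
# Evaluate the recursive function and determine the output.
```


my_pow(3, 5)
= 3 * my_pow(3, 4)
= 3 * 3 * my_pow(3, 3)
= 3 * 3 * 3 * my_pow(3, 2)
= 3 * 3 * 3 * 3 * my_pow(3, 1)
= 3 * 3 * 3 * 3 * 3 * my_pow(3, 0)
= 3 * 3 * 3 * 3 * 3 * 1
= 243


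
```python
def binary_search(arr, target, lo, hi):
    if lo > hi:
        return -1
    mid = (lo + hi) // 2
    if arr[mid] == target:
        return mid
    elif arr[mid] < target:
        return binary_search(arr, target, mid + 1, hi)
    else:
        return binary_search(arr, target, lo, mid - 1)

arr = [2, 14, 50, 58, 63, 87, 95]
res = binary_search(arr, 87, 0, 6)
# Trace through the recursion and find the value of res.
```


binary_search(arr, 87, 0, 6)
lo=0, hi=6, mid=3, arr[mid]=58
58 < 87, search right half
lo=4, hi=6, mid=5, arr[mid]=87
arr[5] == 87, found at index 5
= 5


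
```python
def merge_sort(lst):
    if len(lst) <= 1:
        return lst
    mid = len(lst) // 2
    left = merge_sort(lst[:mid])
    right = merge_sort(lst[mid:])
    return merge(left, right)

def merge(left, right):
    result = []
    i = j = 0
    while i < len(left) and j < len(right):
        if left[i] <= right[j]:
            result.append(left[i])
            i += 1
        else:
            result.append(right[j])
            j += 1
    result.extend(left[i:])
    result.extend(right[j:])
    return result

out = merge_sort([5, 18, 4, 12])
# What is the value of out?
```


merge_sort([5, 18, 4, 12])
Split into [5, 18] and [4, 12]
Left sorted: [5, 18]
Right sorted: [4, 12]
Merge [5, 18] and [4, 12]
= [4, 5, 12, 18]


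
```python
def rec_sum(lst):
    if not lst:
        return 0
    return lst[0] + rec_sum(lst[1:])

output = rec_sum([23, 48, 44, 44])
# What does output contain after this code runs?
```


rec_sum([23, 48, 44, 44])
= 23 + rec_sum([48, 44, 44])
= 23 + 48 + rec_sum([44, 44])
= 23 + 48 + 44 + rec_sum([44])
= 23 + 48 + 44 + 44 + rec_sum([])
= 23 + 48 + 44 + 44 + 0
= 159


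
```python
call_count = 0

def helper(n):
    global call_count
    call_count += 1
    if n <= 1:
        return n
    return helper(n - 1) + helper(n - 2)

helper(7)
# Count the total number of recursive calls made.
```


helper(7) calls helper(6) and helper(5); each non-base call branches into two more.
Let C(k) = total number of calls made by helper(k), including the call to helper(k) itself.
Base cases: C(0) = 1, C(1) = 1
Recurrence: C(k) = 1 + C(k-1) + C(k-2)
  C(2) = 1 + C(1) + C(0) = 1 + 1 + 1 = 3
  C(3) = 1 + C(2) + C(1) = 1 + 3 + 1 = 5
  C(4) = 1 + C(3) + C(2) = 1 + 5 + 3 = 9
  C(5) = 1 + C(4) + C(3) = 1 + 9 + 5 = 15
  C(6) = 1 + C(5) + C(4) = 1 + 15 + 9 = 25
  C(7) = 1 + C(6) + C(5) = 1 + 25 + 15 = 41
Total calls = C(7) = 41


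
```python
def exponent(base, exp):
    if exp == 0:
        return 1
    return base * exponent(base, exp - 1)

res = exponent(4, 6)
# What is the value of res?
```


exponent(4, 6)
= 4 * exponent(4, 5)
= 4 * 4 * exponent(4, 4)
= 4 * 4 * 4 * exponent(4, 3)
= 4 * 4 * 4 * 4 * exponent(4, 2)
= 4 * 4 * 4 * 4 * 4 * exponent(4, 1)
= 4 * 4 * 4 * 4 * 4 * 4 * exponent(4, 0)
= 4 * 4 * 4 * 4 * 4 * 4 * 1
= 4096
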